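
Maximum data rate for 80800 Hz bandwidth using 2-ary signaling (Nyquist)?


Rate = 2 * B * log2(M) = 2 * 80800 * 1.0 = 161600.0

161600.0 bps


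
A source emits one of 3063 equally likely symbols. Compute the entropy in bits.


H = log2(n) = log2(3063) = 11.5807

11.5807 bits


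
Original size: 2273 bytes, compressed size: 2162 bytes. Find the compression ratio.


Ratio = original / compressed = 2273 / 2162 = 1.0513

1.0513


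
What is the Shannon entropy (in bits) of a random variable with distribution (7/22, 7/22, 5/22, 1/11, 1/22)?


H = -sum(p_i * log2(p_i)). Terms: -(7/22)*log2(7/22) = 0.525661; -(7/22)*log2(7/22) = 0.525661; -(5/22)*log2(5/22) = 0.485796; -(1/11)*log2(1/11) = 0.314494; -(1/22)*log2(1/22) = 0.202701. H = 0.525661 + 0.525661 + 0.485796 + 0.314494 + 0.202701 = 2.0543

2.0543 bits


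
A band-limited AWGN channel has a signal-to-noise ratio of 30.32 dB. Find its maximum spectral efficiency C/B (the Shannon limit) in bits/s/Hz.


SNR_linear = 10^(30.32/10) = 1076.4652; C/B = log2(1 + SNR_linear) = log2(1 + 1076.4652) = 10.0734

10.0734 bits/s/Hz


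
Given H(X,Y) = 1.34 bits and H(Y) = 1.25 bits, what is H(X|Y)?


H(X|Y) = H(X,Y) - H(Y) = 1.34 - 1.25 = 0.09

0.09 bits


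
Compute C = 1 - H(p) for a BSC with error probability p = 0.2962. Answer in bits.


H(p) = -p*log2(p) - (1-p)*log2(1-p) = -0.2962*log2(0.2962) - 0.7038*log2(0.7038) = 0.519937 + 0.356660 = 0.8766. C = 1 - H(p) = 1 - 0.8766 = 0.1234

0.1234 bits


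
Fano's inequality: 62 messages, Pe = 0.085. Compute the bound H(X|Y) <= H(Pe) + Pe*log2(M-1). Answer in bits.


H(Pe) = -Pe*log2(Pe) - (1-Pe)*log2(1-Pe) = -0.085*log2(0.085) - 0.915*log2(0.915) = 0.302293 + 0.117263 = 0.4196. Pe*log2(M-1) = 0.085*log2(61) = 0.504113. Bound = H(Pe) + Pe*log2(M-1) = 0.302293 + 0.117263 + 0.504113 = 0.9237

0.9237 bits


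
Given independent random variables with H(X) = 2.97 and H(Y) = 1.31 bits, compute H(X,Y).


For independent variables, H(X,Y) = H(X) + H(Y) = 2.97 + 1.31 = 4.28

4.28 bits


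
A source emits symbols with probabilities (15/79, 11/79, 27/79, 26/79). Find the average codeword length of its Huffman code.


Huffman construction (repeatedly merge the two least-probable nodes; each merge adds 1 bit to every symbol beneath it): 11/79 + 15/79 = 26/79; 26/79 + 26/79 = 52/79; 27/79 + 52/79 = 1. Resulting codeword lengths (in the order the probabilities were given): (3, 3, 1, 2). L_avg = sum(p_i * l_i) = 15/79*3 + 11/79*3 + 27/79*1 + 26/79*2 = 157/79 = 1.9873

1.9873 bits


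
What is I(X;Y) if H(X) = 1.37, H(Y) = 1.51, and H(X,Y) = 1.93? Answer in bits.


I(X;Y) = H(X) + H(Y) - H(X,Y) = 1.37 + 1.51 - 1.93 = 0.95

0.95 bits


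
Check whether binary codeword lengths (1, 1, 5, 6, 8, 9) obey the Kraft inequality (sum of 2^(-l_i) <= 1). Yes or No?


Kraft sum = sum(2^(-l_i)) = 1.0527, need <= 1. Result: violated (a binary prefix-free code with these lengths cannot exist)

No


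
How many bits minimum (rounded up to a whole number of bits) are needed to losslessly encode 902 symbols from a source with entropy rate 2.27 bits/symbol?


Minimum bits >= n * H = 902 * 2.27 = 2047.54, rounded up to a whole number of bits = 2048

2048 bits


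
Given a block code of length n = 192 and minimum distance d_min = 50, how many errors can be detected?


Detection capability = d_min - 1 = 50 - 1 = 49

49 errors


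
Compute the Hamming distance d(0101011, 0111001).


Count differing positions: . . ^ . . ^ . = 2 differences

2


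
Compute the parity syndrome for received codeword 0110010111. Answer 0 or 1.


Syndrome = XOR of all bits = 0 XOR 1 XOR 1 XOR 0 XOR 0 XOR 1 XOR 0 XOR 1 XOR 1 XOR 1 = 0

0


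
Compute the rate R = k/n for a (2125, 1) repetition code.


Rate = k/n = 1/2125

1/2125


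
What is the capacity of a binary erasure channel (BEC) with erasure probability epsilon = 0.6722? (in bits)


C = 1 - epsilon = 1 - 0.6722 = 0.3278

0.3278 bits


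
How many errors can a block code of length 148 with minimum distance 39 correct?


Correction capability = floor((d-1)/2) = floor((39-1)/2) = 19

19 errors


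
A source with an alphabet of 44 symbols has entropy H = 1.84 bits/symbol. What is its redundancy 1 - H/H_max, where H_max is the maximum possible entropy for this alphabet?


H_max = log2(K) = log2(44) = 5.4594 bits/symbol. Redundancy = 1 - H/H_max = 1 - 1.84/5.4594 = 1 - 0.337 = 0.663

0.663


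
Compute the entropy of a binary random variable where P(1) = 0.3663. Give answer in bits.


H = -p*log2(p) - (1-p)*log2(1-p). -0.3663*log2(0.3663) = 0.530733; -0.6337*log2(0.6337) = 0.417056. H = 0.530733 + 0.417056 = 0.9478

0.9478 bits


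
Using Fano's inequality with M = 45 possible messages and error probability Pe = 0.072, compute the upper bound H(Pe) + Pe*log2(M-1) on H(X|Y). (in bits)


H(Pe) = -Pe*log2(Pe) - (1-Pe)*log2(1-Pe) = -0.072*log2(0.072) - 0.928*log2(0.928) = 0.273302 + 0.100041 = 0.3733. Pe*log2(M-1) = 0.072*log2(44) = 0.393079. Bound = H(Pe) + Pe*log2(M-1) = 0.273302 + 0.100041 + 0.393079 = 0.7664

0.7664 bits


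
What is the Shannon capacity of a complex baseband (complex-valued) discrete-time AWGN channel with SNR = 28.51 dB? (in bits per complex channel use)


SNR_linear = 10^(28.51/10) = 709.5778; C = log2(1 + SNR_linear) = log2(1 + 709.5778) = 9.4728

9.4728 bits/channel use


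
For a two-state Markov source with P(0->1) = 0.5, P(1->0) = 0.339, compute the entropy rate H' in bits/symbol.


Stationary distribution: pi_0 = p10/(p01+p10) = 0.4041, pi_1 = 0.5959. Entropy rate H' = pi_0*H(p01) + pi_1*H(p10) = 0.4041*1.0 + 0.5959*0.9239 = 0.9546

0.9546 bits/symbol


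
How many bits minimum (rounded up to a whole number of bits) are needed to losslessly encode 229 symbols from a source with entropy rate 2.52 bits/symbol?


Minimum bits >= n * H = 229 * 2.52 = 577.08, rounded up to a whole number of bits = 578

578 bits


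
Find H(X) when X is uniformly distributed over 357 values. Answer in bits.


H = log2(n) = log2(357) = 8.4798

8.4798 bits


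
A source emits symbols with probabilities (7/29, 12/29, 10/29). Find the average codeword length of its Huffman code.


Huffman construction (repeatedly merge the two least-probable nodes; each merge adds 1 bit to every symbol beneath it): 7/29 + 10/29 = 17/29; 12/29 + 17/29 = 1. Resulting codeword lengths (in the order the probabilities were given): (2, 1, 2). L_avg = sum(p_i * l_i) = 7/29*2 + 12/29*1 + 10/29*2 = 46/29 = 1.5862

1.5862 bits


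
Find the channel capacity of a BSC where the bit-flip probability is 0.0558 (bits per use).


H(p) = -p*log2(p) - (1-p)*log2(1-p) = -0.0558*log2(0.0558) - 0.9442*log2(0.9442) = 0.232328 + 0.078213 = 0.3105. C = 1 - H(p) = 1 - 0.3105 = 0.6895

0.6895 bits


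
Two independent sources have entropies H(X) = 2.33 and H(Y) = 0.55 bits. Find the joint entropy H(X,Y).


For independent variables, H(X,Y) = H(X) + H(Y) = 2.33 + 0.55 = 2.88

2.88 bits


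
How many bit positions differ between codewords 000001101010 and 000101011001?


Count differing positions: . . . ^ . . ^ ^ . . ^ ^ = 5 differences

5


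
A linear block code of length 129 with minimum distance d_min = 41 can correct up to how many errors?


Correction capability = floor((d-1)/2) = floor((41-1)/2) = 20

20 errors


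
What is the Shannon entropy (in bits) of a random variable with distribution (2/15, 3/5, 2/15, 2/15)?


H = -sum(p_i * log2(p_i)). Terms: -(2/15)*log2(2/15) = 0.387585; -(3/5)*log2(3/5) = 0.442179; -(2/15)*log2(2/15) = 0.387585; -(2/15)*log2(2/15) = 0.387585. H = 0.387585 + 0.442179 + 0.387585 + 0.387585 = 1.6049

1.6049 bits


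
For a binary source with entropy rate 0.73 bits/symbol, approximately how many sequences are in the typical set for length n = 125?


log2|A_typical| = nH = 125 * 0.73 = 91.25, so |A_typical| ~ 2^91.25 = 2.944e+27

2.944e+27


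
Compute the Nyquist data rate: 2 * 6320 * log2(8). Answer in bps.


Rate = 2 * B * log2(M) = 2 * 6320 * 3.0 = 37920.0

37920.0 bps


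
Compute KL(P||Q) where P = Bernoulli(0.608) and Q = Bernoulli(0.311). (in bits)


KL = p*log2(p/q) + (1-p)*log2((1-p)/(1-q)) = 0.608*log2(0.608/0.311) + 0.392*log2(0.392/0.689) = 0.2691

0.2691 bits


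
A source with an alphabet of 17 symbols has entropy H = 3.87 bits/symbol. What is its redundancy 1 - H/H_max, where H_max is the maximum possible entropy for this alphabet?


H_max = log2(K) = log2(17) = 4.0875 bits/symbol. Redundancy = 1 - H/H_max = 1 - 3.87/4.0875 = 1 - 0.9468 = 0.0532

0.0532


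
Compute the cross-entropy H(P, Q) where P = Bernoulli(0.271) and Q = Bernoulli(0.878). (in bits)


H(P,Q) = -p*log2(q) - (1-p)*log2(1-q). -0.271*log2(0.878) = 0.050869; -0.729*log2(0.122) = 2.212549. H(P,Q) = 0.050869 + 2.212549 = 2.2634

2.2634 bits


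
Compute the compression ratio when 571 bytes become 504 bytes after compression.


Ratio = original / compressed = 571 / 504 = 1.1329

1.1329


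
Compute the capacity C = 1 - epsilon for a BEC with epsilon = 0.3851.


C = 1 - epsilon = 1 - 0.3851 = 0.6149

0.6149 bits


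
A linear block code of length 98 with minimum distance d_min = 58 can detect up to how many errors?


Detection capability = d_min - 1 = 58 - 1 = 57

57 errors


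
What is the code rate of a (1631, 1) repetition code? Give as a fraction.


Rate = k/n = 1/1631

1/1631


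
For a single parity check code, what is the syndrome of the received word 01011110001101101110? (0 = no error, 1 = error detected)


Syndrome = XOR of all bits = 0 XOR 1 XOR 0 XOR 1 XOR 1 XOR 1 XOR 1 XOR 0 XOR 0 XOR 0 XOR 1 XOR 1 XOR 0 XOR 1 XOR 1 XOR 0 XOR 1 XOR 1 XOR 1 XOR 0 = 0

0


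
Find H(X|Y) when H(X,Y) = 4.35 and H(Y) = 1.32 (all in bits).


H(X|Y) = H(X,Y) - H(Y) = 4.35 - 1.32 = 3.03

3.03 bits


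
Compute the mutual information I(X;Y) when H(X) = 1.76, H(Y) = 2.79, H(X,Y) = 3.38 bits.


I(X;Y) = H(X) + H(Y) - H(X,Y) = 1.76 + 2.79 - 3.38 = 1.17

1.17 bits


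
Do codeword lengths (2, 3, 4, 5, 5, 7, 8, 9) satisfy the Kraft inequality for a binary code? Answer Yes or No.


Kraft sum = sum(2^(-l_i)) = 0.5137, need <= 1. Result: satisfied (a binary prefix-free code with these lengths exists)

Yes


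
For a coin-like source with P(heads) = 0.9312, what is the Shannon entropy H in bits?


H = -p*log2(p) - (1-p)*log2(1-p). -0.9312*log2(0.9312) = 0.095762; -0.0688*log2(0.0688) = 0.265668. H = 0.095762 + 0.265668 = 0.3614

0.3614 bits


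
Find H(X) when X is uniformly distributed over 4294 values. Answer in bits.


H = log2(n) = log2(4294) = 12.0681

12.0681 bits


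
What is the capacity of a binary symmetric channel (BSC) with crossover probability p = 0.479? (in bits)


H(p) = -p*log2(p) - (1-p)*log2(1-p) = -0.479*log2(0.479) - 0.521*log2(0.521) = 0.508651 + 0.490076 = 0.9987. C = 1 - H(p) = 1 - 0.9987 = 0.0013

0.0013 bits


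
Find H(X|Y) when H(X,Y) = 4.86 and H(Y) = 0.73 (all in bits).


H(X|Y) = H(X,Y) - H(Y) = 4.86 - 0.73 = 4.13

4.13 bits


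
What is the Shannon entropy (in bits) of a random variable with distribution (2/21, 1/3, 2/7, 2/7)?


H = -sum(p_i * log2(p_i)). Terms: -(2/21)*log2(2/21) = 0.323078; -(1/3)*log2(1/3) = 0.528321; -(2/7)*log2(2/7) = 0.516387; -(2/7)*log2(2/7) = 0.516387. H = 0.323078 + 0.528321 + 0.516387 + 0.516387 = 1.8842

1.8842 bits


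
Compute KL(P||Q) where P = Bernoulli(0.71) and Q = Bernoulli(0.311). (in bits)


KL = p*log2(p/q) + (1-p)*log2((1-p)/(1-q)) = 0.71*log2(0.71/0.311) + 0.29*log2(0.29/0.689) = 0.4835

0.4835 bits


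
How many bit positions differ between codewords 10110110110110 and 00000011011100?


Count differing positions: ^ . ^ ^ . ^ . ^ ^ . ^ . ^ . = 8 differences

8


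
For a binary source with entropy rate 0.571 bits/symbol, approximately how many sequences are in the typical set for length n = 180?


log2|A_typical| = nH = 180 * 0.571 = 102.78, so |A_typical| ~ 2^102.78 = 8.707e+30

8.707e+30


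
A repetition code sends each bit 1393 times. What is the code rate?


Rate = k/n = 1/1393

1/1393


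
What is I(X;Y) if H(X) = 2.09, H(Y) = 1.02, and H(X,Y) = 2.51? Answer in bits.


I(X;Y) = H(X) + H(Y) - H(X,Y) = 2.09 + 1.02 - 2.51 = 0.6

0.6 bits


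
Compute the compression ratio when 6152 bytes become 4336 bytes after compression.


Ratio = original / compressed = 6152 / 4336 = 1.4188

1.4188


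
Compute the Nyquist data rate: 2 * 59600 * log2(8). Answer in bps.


Rate = 2 * B * log2(M) = 2 * 59600 * 3.0 = 357600.0

357600.0 bps


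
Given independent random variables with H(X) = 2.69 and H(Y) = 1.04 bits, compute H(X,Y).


For independent variables, H(X,Y) = H(X) + H(Y) = 2.69 + 1.04 = 3.73

3.73 bits


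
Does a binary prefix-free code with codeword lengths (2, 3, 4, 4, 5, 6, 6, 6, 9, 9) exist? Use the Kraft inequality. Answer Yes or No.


Kraft sum = sum(2^(-l_i)) = 0.582, need <= 1. Result: satisfied (a binary prefix-free code with these lengths exists)

Yes


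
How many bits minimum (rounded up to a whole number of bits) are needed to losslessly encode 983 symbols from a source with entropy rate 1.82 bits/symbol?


Minimum bits >= n * H = 983 * 1.82 = 1789.06, rounded up to a whole number of bits = 1790

1790 bits


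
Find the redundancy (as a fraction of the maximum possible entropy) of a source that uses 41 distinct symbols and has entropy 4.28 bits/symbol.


H_max = log2(K) = log2(41) = 5.3576 bits/symbol. Redundancy = 1 - H/H_max = 1 - 4.28/5.3576 = 1 - 0.7989 = 0.2011

0.2011


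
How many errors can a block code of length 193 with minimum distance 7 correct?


Correction capability = floor((d-1)/2) = floor((7-1)/2) = 3

3 errors


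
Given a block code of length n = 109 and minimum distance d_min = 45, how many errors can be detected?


Detection capability = d_min - 1 = 45 - 1 = 44

44 errors


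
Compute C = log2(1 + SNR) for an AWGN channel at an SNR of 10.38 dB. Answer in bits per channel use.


SNR_linear = 10^(10.38/10) = 10.9144; C = log2(1 + SNR_linear) = log2(1 + 10.9144) = 3.5746

3.5746 bits/channel use


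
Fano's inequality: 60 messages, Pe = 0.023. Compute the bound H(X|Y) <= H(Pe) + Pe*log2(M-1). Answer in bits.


H(Pe) = -Pe*log2(Pe) - (1-Pe)*log2(1-Pe) = -0.023*log2(0.023) - 0.977*log2(0.977) = 0.125171 + 0.032797 = 0.158. Pe*log2(M-1) = 0.023*log2(59) = 0.135301. Bound = H(Pe) + Pe*log2(M-1) = 0.125171 + 0.032797 + 0.135301 = 0.2933

0.2933 bits


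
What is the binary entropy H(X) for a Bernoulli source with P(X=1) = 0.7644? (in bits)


H = -p*log2(p) - (1-p)*log2(1-p). -0.7644*log2(0.7644) = 0.296282; -0.2356*log2(0.2356) = 0.491365. H = 0.296282 + 0.491365 = 0.7876

0.7876 bits


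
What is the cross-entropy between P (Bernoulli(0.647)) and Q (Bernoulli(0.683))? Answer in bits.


H(P,Q) = -p*log2(q) - (1-p)*log2(1-q). -0.647*log2(0.683) = 0.355878; -0.353*log2(0.317) = 0.585078. H(P,Q) = 0.355878 + 0.585078 = 0.941

0.941 bits


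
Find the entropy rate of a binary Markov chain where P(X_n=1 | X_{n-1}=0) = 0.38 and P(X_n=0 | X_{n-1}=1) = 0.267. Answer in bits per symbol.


Stationary distribution: pi_0 = p10/(p01+p10) = 0.4127, pi_1 = 0.5873. Entropy rate H' = pi_0*H(p01) + pi_1*H(p10) = 0.4127*0.958 + 0.5873*0.8371 = 0.887

0.887 bits/symbol


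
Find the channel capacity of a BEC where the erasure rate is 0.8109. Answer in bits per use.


C = 1 - epsilon = 1 - 0.8109 = 0.1891

0.1891 bits


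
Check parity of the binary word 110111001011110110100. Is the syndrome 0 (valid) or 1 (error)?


Syndrome = XOR of all bits = 1 XOR 1 XOR 0 XOR 1 XOR 1 XOR 1 XOR 0 XOR 0 XOR 1 XOR 0 XOR 1 XOR 1 XOR 1 XOR 1 XOR 0 XOR 1 XOR 1 XOR 0 XOR 1 XOR 0 XOR 0 = 1

1


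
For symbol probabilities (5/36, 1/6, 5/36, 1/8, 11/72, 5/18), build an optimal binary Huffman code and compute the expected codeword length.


Huffman construction (repeatedly merge the two least-probable nodes; each merge adds 1 bit to every symbol beneath it): 1/8 + 5/36 = 19/72; 5/36 + 11/72 = 7/24; 1/6 + 19/72 = 31/72; 5/18 + 7/24 = 41/72; 31/72 + 41/72 = 1. Resulting codeword lengths (in the order the probabilities were given): (3, 2, 3, 3, 3, 2). L_avg = sum(p_i * l_i) = 5/36*3 + 1/6*2 + 5/36*3 + 1/8*3 + 11/72*3 + 5/18*2 = 23/9 = 2.5556

2.5556 bits


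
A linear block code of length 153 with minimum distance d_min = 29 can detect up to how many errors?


Detection capability = d_min - 1 = 29 - 1 = 28

28 errors


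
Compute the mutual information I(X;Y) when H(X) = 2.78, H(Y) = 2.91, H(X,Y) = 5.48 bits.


I(X;Y) = H(X) + H(Y) - H(X,Y) = 2.78 + 2.91 - 5.48 = 0.21

0.21 bits


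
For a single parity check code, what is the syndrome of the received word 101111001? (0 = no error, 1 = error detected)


Syndrome = XOR of all bits = 1 XOR 0 XOR 1 XOR 1 XOR 1 XOR 1 XOR 0 XOR 0 XOR 1 = 0

0


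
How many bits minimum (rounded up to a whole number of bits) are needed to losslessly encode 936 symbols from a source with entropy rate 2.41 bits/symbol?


Minimum bits >= n * H = 936 * 2.41 = 2255.76, rounded up to a whole number of bits = 2256

2256 bits


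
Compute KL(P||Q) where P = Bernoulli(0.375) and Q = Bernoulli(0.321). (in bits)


KL = p*log2(p/q) + (1-p)*log2((1-p)/(1-q)) = 0.375*log2(0.375/0.321) + 0.625*log2(0.625/0.679) = 0.0094

0.0094 bits


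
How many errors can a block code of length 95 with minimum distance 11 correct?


Correction capability = floor((d-1)/2) = floor((11-1)/2) = 5

5 errors


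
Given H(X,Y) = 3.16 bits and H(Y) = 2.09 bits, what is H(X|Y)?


H(X|Y) = H(X,Y) - H(Y) = 3.16 - 2.09 = 1.07

1.07 bits


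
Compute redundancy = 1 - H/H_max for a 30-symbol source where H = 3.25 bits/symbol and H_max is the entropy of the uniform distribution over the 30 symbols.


H_max = log2(K) = log2(30) = 4.9069 bits/symbol. Redundancy = 1 - H/H_max = 1 - 3.25/4.9069 = 1 - 0.6623 = 0.3377

0.3377


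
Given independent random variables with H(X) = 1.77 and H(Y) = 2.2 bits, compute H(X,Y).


For independent variables, H(X,Y) = H(X) + H(Y) = 1.77 + 2.2 = 3.97

3.97 bits


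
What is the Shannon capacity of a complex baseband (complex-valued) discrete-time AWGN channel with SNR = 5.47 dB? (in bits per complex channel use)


SNR_linear = 10^(5.47/10) = 3.5237; C = log2(1 + SNR_linear) = log2(1 + 3.5237) = 2.1775

2.1775 bits/channel use


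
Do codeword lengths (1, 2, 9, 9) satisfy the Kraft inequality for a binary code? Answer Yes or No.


Kraft sum = sum(2^(-l_i)) = 0.7539, need <= 1. Result: satisfied (a binary prefix-free code with these lengths exists)

Yes


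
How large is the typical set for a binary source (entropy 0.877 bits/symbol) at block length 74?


log2|A_typical| = nH = 74 * 0.877 = 64.898, so |A_typical| ~ 2^64.898 = 3.438e+19

3.438e+19


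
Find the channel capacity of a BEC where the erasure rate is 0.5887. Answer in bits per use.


C = 1 - epsilon = 1 - 0.5887 = 0.4113

0.4113 bits


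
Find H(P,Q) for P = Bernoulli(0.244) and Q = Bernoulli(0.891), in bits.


H(P,Q) = -p*log2(q) - (1-p)*log2(1-q). -0.244*log2(0.891) = 0.040627; -0.756*log2(0.109) = 2.417386. H(P,Q) = 0.040627 + 2.417386 = 2.458

2.458 bits


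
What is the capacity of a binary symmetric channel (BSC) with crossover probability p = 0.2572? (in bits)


H(p) = -p*log2(p) - (1-p)*log2(1-p) = -0.2572*log2(0.2572) - 0.7428*log2(0.7428) = 0.503864 + 0.318627 = 0.8225. C = 1 - H(p) = 1 - 0.8225 = 0.1775

0.1775 bits


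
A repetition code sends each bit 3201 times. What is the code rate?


Rate = k/n = 1/3201

1/3201


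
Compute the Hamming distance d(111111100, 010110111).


Count differing positions: ^ . ^ . . ^ . ^ ^ = 5 differences

5


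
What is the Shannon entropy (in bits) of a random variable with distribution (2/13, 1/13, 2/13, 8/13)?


H = -sum(p_i * log2(p_i)). Terms: -(2/13)*log2(2/13) = 0.415452; -(1/13)*log2(1/13) = 0.284649; -(2/13)*log2(2/13) = 0.415452; -(8/13)*log2(8/13) = 0.431040. H = 0.415452 + 0.284649 + 0.415452 + 0.431040 = 1.5466

1.5466 bits


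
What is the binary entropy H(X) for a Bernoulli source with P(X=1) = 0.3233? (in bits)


H = -p*log2(p) - (1-p)*log2(1-p). -0.3233*log2(0.3233) = 0.526673; -0.6767*log2(0.6767) = 0.381261. H = 0.526673 + 0.381261 = 0.9079

0.9079 bits


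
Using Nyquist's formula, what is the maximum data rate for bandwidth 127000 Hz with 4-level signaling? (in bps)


Rate = 2 * B * log2(M) = 2 * 127000 * 2.0 = 508000.0

508000.0 bps


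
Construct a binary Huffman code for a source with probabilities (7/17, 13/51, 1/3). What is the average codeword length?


Huffman construction (repeatedly merge the two least-probable nodes; each merge adds 1 bit to every symbol beneath it): 13/51 + 1/3 = 10/17; 7/17 + 10/17 = 1. Resulting codeword lengths (in the order the probabilities were given): (1, 2, 2). L_avg = sum(p_i * l_i) = 7/17*1 + 13/51*2 + 1/3*2 = 27/17 = 1.5882

1.5882 bits


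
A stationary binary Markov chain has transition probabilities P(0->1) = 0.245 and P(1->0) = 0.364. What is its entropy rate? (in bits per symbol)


Stationary distribution: pi_0 = p10/(p01+p10) = 0.5977, pi_1 = 0.4023. Entropy rate H' = pi_0*H(p01) + pi_1*H(p10) = 0.5977*0.8033 + 0.4023*0.946 = 0.8607

0.8607 bits/symbol


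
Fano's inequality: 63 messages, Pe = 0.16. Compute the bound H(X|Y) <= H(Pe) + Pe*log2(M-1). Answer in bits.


H(Pe) = -Pe*log2(Pe) - (1-Pe)*log2(1-Pe) = -0.16*log2(0.16) - 0.84*log2(0.84) = 0.423017 + 0.211293 = 0.6343. Pe*log2(M-1) = 0.16*log2(62) = 0.952671. Bound = H(Pe) + Pe*log2(M-1) = 0.423017 + 0.211293 + 0.952671 = 1.587

1.587 bits


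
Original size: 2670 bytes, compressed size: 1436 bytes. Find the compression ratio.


Ratio = original / compressed = 2670 / 1436 = 1.8593

1.8593


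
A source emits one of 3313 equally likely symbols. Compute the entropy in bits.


H = log2(n) = log2(3313) = 11.6939

11.6939 bits


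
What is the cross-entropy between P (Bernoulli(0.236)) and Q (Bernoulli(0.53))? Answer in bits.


H(P,Q) = -p*log2(q) - (1-p)*log2(1-q). -0.236*log2(0.53) = 0.216161; -0.764*log2(0.47) = 0.832200. H(P,Q) = 0.216161 + 0.832200 = 1.0484

1.0484 bits


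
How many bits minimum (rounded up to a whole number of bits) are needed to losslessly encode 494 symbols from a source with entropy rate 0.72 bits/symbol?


Minimum bits >= n * H = 494 * 0.72 = 355.68, rounded up to a whole number of bits = 356

356 bits


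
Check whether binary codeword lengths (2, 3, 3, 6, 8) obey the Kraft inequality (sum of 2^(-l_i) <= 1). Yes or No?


Kraft sum = sum(2^(-l_i)) = 0.5195, need <= 1. Result: satisfied (a binary prefix-free code with these lengths exists)

Yes


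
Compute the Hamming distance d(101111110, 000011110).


Count differing positions: ^ . ^ ^ . . . . . = 3 differences

3


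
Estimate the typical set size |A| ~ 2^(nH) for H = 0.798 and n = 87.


log2|A_typical| = nH = 87 * 0.798 = 69.426, so |A_typical| ~ 2^69.426 = 7.931e+20

7.931e+20


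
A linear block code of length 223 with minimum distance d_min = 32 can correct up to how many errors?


Correction capability = floor((d-1)/2) = floor((32-1)/2) = 15

15 errors


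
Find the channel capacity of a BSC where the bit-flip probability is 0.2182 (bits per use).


H(p) = -p*log2(p) - (1-p)*log2(1-p) = -0.2182*log2(0.2182) - 0.7818*log2(0.7818) = 0.479228 + 0.277639 = 0.7569. C = 1 - H(p) = 1 - 0.7569 = 0.2431

0.2431 bits


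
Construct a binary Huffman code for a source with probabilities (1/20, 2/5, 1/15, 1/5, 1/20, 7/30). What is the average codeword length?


Huffman construction (repeatedly merge the two least-probable nodes; each merge adds 1 bit to every symbol beneath it): 1/20 + 1/20 = 1/10; 1/15 + 1/10 = 1/6; 1/6 + 1/5 = 11/30; 7/30 + 11/30 = 3/5; 2/5 + 3/5 = 1. Resulting codeword lengths (in the order the probabilities were given): (5, 1, 4, 3, 5, 2). L_avg = sum(p_i * l_i) = 1/20*5 + 2/5*1 + 1/15*4 + 1/5*3 + 1/20*5 + 7/30*2 = 67/30 = 2.2333

2.2333 bits


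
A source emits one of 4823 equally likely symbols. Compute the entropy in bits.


H = log2(n) = log2(4823) = 12.2357

12.2357 bits


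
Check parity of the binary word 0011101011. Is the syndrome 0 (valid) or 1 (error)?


Syndrome = XOR of all bits = 0 XOR 0 XOR 1 XOR 1 XOR 1 XOR 0 XOR 1 XOR 0 XOR 1 XOR 1 = 0

0


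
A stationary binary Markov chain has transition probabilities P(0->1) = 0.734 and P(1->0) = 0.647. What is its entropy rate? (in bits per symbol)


Stationary distribution: pi_0 = p10/(p01+p10) = 0.4685, pi_1 = 0.5315. Entropy rate H' = pi_0*H(p01) + pi_1*H(p10) = 0.4685*0.8357 + 0.5315*0.9367 = 0.8894

0.8894 bits/symbol


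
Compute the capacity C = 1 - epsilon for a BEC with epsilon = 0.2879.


C = 1 - epsilon = 1 - 0.2879 = 0.7121

0.7121 bits


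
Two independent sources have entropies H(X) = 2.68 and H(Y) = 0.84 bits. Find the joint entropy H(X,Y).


For independent variables, H(X,Y) = H(X) + H(Y) = 2.68 + 0.84 = 3.52

3.52 bits


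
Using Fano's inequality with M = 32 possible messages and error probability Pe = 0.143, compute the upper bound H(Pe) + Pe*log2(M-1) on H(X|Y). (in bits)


H(Pe) = -Pe*log2(Pe) - (1-Pe)*log2(1-Pe) = -0.143*log2(0.143) - 0.857*log2(0.857) = 0.401246 + 0.190796 = 0.592. Pe*log2(M-1) = 0.143*log2(31) = 0.708450. Bound = H(Pe) + Pe*log2(M-1) = 0.401246 + 0.190796 + 0.708450 = 1.3005

1.3005 bits


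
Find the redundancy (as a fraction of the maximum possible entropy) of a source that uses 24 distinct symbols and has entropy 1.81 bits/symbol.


H_max = log2(K) = log2(24) = 4.585 bits/symbol. Redundancy = 1 - H/H_max = 1 - 1.81/4.585 = 1 - 0.3948 = 0.6052

0.6052


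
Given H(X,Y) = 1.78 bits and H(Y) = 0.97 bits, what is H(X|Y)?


H(X|Y) = H(X,Y) - H(Y) = 1.78 - 0.97 = 0.81

0.81 bits


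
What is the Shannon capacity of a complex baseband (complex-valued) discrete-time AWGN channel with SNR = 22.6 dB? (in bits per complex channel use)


SNR_linear = 10^(22.6/10) = 181.9701; C = log2(1 + SNR_linear) = log2(1 + 181.9701) = 7.5155

7.5155 bits/channel use


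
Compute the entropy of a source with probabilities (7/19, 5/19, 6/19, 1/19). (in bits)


H = -sum(p_i * log2(p_i)). Terms: -(7/19)*log2(7/19) = 0.530737; -(5/19)*log2(5/19) = 0.506842; -(6/19)*log2(6/19) = 0.525147; -(1/19)*log2(1/19) = 0.223575. H = 0.530737 + 0.506842 + 0.525147 + 0.223575 = 1.7863

1.7863 bits


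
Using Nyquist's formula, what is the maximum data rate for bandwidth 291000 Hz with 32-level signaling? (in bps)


Rate = 2 * B * log2(M) = 2 * 291000 * 5.0 = 2910000.0

2910000.0 bps


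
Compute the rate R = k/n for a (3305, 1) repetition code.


Rate = k/n = 1/3305

1/3305


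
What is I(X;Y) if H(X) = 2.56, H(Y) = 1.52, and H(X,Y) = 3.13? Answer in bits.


I(X;Y) = H(X) + H(Y) - H(X,Y) = 2.56 + 1.52 - 3.13 = 0.95

0.95 bits


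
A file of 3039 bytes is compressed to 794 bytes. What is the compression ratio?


Ratio = original / compressed = 3039 / 794 = 3.8275

3.8275


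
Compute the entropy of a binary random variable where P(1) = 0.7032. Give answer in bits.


H = -p*log2(p) - (1-p)*log2(1-p). -0.7032*log2(0.7032) = 0.357221; -0.2968*log2(0.2968) = 0.520123. H = 0.357221 + 0.520123 = 0.8773

0.8773 bits


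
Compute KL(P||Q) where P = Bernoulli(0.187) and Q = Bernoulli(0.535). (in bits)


KL = p*log2(p/q) + (1-p)*log2((1-p)/(1-q)) = 0.187*log2(0.187/0.535) + 0.813*log2(0.813/0.465) = 0.3717

0.3717 bits


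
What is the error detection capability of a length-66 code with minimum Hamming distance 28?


Detection capability = d_min - 1 = 28 - 1 = 27

27 errors


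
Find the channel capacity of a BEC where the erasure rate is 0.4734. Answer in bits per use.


C = 1 - epsilon = 1 - 0.4734 = 0.5266

0.5266 bits


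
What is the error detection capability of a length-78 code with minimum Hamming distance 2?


Detection capability = d_min - 1 = 2 - 1 = 1

1 errors


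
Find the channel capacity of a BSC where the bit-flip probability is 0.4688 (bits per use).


H(p) = -p*log2(p) - (1-p)*log2(1-p) = -0.4688*log2(0.4688) - 0.5312*log2(0.5312) = 0.512378 + 0.484812 = 0.9972. C = 1 - H(p) = 1 - 0.9972 = 0.0028

0.0028 bits


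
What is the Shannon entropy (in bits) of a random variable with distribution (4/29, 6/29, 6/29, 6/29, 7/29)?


H = -sum(p_i * log2(p_i)). Terms: -(4/29)*log2(4/29) = 0.394204; -(6/29)*log2(6/29) = 0.470280; -(6/29)*log2(6/29) = 0.470280; -(6/29)*log2(6/29) = 0.470280; -(7/29)*log2(7/29) = 0.494979. H = 0.394204 + 0.470280 + 0.470280 + 0.470280 + 0.494979 = 2.3

2.3 bits


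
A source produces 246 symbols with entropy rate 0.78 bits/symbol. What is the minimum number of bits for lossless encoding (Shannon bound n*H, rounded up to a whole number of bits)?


Minimum bits >= n * H = 246 * 0.78 = 191.88, rounded up to a whole number of bits = 192

192 bits


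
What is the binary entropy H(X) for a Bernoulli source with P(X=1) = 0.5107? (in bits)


H = -p*log2(p) - (1-p)*log2(1-p). -0.5107*log2(0.5107) = 0.495099; -0.4893*log2(0.4893) = 0.504570. H = 0.495099 + 0.504570 = 0.9997

0.9997 bits


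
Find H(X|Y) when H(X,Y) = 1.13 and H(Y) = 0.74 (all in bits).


H(X|Y) = H(X,Y) - H(Y) = 1.13 - 0.74 = 0.39

0.39 bits


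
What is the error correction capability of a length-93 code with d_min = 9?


Correction capability = floor((d-1)/2) = floor((9-1)/2) = 4

4 errors


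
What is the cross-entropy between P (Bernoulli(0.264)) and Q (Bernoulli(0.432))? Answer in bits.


H(P,Q) = -p*log2(q) - (1-p)*log2(1-q). -0.264*log2(0.432) = 0.319677; -0.736*log2(0.568) = 0.600603. H(P,Q) = 0.319677 + 0.600603 = 0.9203

0.9203 bits


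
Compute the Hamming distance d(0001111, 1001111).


Count differing positions: ^ . . . . . . = 1 differences

1


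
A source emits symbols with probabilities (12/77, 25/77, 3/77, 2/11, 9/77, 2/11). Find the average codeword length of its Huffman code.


Huffman construction (repeatedly merge the two least-probable nodes; each merge adds 1 bit to every symbol beneath it): 3/77 + 9/77 = 12/77; 12/77 + 12/77 = 24/77; 2/11 + 2/11 = 4/11; 24/77 + 25/77 = 7/11; 4/11 + 7/11 = 1. Resulting codeword lengths (in the order the probabilities were given): (3, 2, 4, 2, 4, 2). L_avg = sum(p_i * l_i) = 12/77*3 + 25/77*2 + 3/77*4 + 2/11*2 + 9/77*4 + 2/11*2 = 190/77 = 2.4675

2.4675 bits


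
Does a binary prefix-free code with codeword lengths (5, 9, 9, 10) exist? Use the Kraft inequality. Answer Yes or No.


Kraft sum = sum(2^(-l_i)) = 0.0361, need <= 1. Result: satisfied (a binary prefix-free code with these lengths exists)

Yes


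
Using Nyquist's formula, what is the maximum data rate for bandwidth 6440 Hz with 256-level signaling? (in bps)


Rate = 2 * B * log2(M) = 2 * 6440 * 8.0 = 103040.0

103040.0 bps


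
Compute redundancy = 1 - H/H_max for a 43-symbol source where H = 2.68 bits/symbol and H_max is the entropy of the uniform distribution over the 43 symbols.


H_max = log2(K) = log2(43) = 5.4263 bits/symbol. Redundancy = 1 - H/H_max = 1 - 2.68/5.4263 = 1 - 0.4939 = 0.5061

0.5061


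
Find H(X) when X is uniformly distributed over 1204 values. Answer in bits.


H = log2(n) = log2(1204) = 10.2336

10.2336 bits


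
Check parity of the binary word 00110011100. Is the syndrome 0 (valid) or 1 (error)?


Syndrome = XOR of all bits = 0 XOR 0 XOR 1 XOR 1 XOR 0 XOR 0 XOR 1 XOR 1 XOR 1 XOR 0 XOR 0 = 1

1


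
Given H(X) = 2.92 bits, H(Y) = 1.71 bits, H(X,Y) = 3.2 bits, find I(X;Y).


I(X;Y) = H(X) + H(Y) - H(X,Y) = 2.92 + 1.71 - 3.2 = 1.43

1.43 bits


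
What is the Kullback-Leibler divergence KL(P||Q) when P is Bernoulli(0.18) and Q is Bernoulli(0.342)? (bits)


KL = p*log2(p/q) + (1-p)*log2((1-p)/(1-q)) = 0.18*log2(0.18/0.342) + 0.82*log2(0.82/0.658) = 0.0937

0.0937 bits


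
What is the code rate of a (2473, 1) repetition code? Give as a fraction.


Rate = k/n = 1/2473

1/2473


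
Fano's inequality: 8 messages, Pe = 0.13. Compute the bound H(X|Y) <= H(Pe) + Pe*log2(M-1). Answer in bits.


H(Pe) = -Pe*log2(Pe) - (1-Pe)*log2(1-Pe) = -0.13*log2(0.13) - 0.87*log2(0.87) = 0.382644 + 0.174794 = 0.5574. Pe*log2(M-1) = 0.13*log2(7) = 0.364956. Bound = H(Pe) + Pe*log2(M-1) = 0.382644 + 0.174794 + 0.364956 = 0.9224

0.9224 bits


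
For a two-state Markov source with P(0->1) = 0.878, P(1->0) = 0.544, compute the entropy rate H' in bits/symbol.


Stationary distribution: pi_0 = p10/(p01+p10) = 0.3826, pi_1 = 0.6174. Entropy rate H' = pi_0*H(p01) + pi_1*H(p10) = 0.3826*0.5351 + 0.6174*0.9944 = 0.8187

0.8187 bits/symbol


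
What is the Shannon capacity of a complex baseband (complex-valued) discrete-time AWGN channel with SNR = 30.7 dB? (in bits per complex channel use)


SNR_linear = 10^(30.7/10) = 1174.8976; C = log2(1 + SNR_linear) = log2(1 + 1174.8976) = 10.1995

10.1995 bits/channel use


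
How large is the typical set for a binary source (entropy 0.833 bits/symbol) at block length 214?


log2|A_typical| = nH = 214 * 0.833 = 178.262, so |A_typical| ~ 2^178.262 = 4.594e+53

4.594e+53


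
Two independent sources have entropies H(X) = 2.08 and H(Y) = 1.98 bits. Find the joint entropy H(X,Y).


For independent variables, H(X,Y) = H(X) + H(Y) = 2.08 + 1.98 = 4.06

4.06 bits


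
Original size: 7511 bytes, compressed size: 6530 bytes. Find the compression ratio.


Ratio = original / compressed = 7511 / 6530 = 1.1502

1.1502


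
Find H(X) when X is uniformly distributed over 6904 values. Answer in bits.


H = log2(n) = log2(6904) = 12.7532

12.7532 bits


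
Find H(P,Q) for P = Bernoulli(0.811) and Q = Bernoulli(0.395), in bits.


H(P,Q) = -p*log2(q) - (1-p)*log2(1-q). -0.811*log2(0.395) = 1.086801; -0.189*log2(0.605) = 0.137024. H(P,Q) = 1.086801 + 0.137024 = 1.2238

1.2238 bits


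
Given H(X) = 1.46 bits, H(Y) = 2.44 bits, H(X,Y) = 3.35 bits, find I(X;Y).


I(X;Y) = H(X) + H(Y) - H(X,Y) = 1.46 + 2.44 - 3.35 = 0.55

0.55 bits


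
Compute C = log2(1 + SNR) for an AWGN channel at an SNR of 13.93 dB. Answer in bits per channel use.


SNR_linear = 10^(13.93/10) = 24.7172; C = log2(1 + SNR_linear) = log2(1 + 24.7172) = 4.6847

4.6847 bits/channel use


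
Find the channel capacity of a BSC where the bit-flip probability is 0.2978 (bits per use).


H(p) = -p*log2(p) - (1-p)*log2(1-p) = -0.2978*log2(0.2978) - 0.7022*log2(0.7022) = 0.520431 + 0.358154 = 0.8786. C = 1 - H(p) = 1 - 0.8786 = 0.1214

0.1214 bits


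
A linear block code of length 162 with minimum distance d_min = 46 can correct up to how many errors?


Correction capability = floor((d-1)/2) = floor((46-1)/2) = 22

22 errors


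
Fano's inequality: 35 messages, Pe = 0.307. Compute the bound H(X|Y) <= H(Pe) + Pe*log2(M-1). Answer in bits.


H(Pe) = -Pe*log2(Pe) - (1-Pe)*log2(1-Pe) = -0.307*log2(0.307) - 0.693*log2(0.693) = 0.523033 + 0.366647 = 0.8897. Pe*log2(M-1) = 0.307*log2(34) = 1.561851. Bound = H(Pe) + Pe*log2(M-1) = 0.523033 + 0.366647 + 1.561851 = 2.4515

2.4515 bits


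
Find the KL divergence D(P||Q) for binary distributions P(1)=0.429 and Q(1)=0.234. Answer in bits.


KL = p*log2(p/q) + (1-p)*log2((1-p)/(1-q)) = 0.429*log2(0.429/0.234) + 0.571*log2(0.571/0.766) = 0.1331

0.1331 bits


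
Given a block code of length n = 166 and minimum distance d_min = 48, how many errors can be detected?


Detection capability = d_min - 1 = 48 - 1 = 47

47 errors


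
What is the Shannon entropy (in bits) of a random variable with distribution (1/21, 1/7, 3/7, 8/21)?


H = -sum(p_i * log2(p_i)). Terms: -(1/21)*log2(1/21) = 0.209158; -(1/7)*log2(1/7) = 0.401051; -(3/7)*log2(3/7) = 0.523882; -(8/21)*log2(8/21) = 0.530407. H = 0.209158 + 0.401051 + 0.523882 + 0.530407 = 1.6645

1.6645 bits


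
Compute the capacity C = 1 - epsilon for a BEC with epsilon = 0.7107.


C = 1 - epsilon = 1 - 0.7107 = 0.2893

0.2893 bits


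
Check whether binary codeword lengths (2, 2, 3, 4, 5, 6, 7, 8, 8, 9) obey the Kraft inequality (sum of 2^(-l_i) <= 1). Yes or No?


Kraft sum = sum(2^(-l_i)) = 0.752, need <= 1. Result: satisfied (a binary prefix-free code with these lengths exists)

Yes


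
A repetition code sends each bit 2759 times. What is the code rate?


Rate = k/n = 1/2759

1/2759


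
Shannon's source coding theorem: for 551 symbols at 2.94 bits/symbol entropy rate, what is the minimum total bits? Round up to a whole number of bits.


Minimum bits >= n * H = 551 * 2.94 = 1619.94, rounded up to a whole number of bits = 1620

1620 bits


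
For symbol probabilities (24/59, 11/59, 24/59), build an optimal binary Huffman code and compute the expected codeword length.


Huffman construction (repeatedly merge the two least-probable nodes; each merge adds 1 bit to every symbol beneath it): 11/59 + 24/59 = 35/59; 24/59 + 35/59 = 1. Resulting codeword lengths (in the order the probabilities were given): (2, 2, 1). L_avg = sum(p_i * l_i) = 24/59*2 + 11/59*2 + 24/59*1 = 94/59 = 1.5932

1.5932 bits


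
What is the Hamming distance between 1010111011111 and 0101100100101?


Count differing positions: ^ ^ ^ ^ . ^ ^ ^ ^ ^ . ^ . = 10 differences

10


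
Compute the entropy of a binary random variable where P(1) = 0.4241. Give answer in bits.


H = -p*log2(p) - (1-p)*log2(1-p). -0.4241*log2(0.4241) = 0.524834; -0.5759*log2(0.5759) = 0.458480. H = 0.524834 + 0.458480 = 0.9833

0.9833 bits


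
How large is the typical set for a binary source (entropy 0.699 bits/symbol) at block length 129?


log2|A_typical| = nH = 129 * 0.699 = 90.171, so |A_typical| ~ 2^90.171 = 1.394e+27

1.394e+27


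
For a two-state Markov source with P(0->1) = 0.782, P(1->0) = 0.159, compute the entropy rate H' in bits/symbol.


Stationary distribution: pi_0 = p10/(p01+p10) = 0.169, pi_1 = 0.831. Entropy rate H' = pi_0*H(p01) + pi_1*H(p10) = 0.169*0.7565 + 0.831*0.6319 = 0.653

0.653 bits/symbol


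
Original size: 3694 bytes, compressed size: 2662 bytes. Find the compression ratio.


Ratio = original / compressed = 3694 / 2662 = 1.3877

1.3877


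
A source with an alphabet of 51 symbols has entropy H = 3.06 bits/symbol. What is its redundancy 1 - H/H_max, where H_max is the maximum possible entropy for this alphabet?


H_max = log2(K) = log2(51) = 5.6724 bits/symbol. Redundancy = 1 - H/H_max = 1 - 3.06/5.6724 = 1 - 0.5395 = 0.4605

0.4605


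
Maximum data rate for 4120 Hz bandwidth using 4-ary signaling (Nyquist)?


Rate = 2 * B * log2(M) = 2 * 4120 * 2.0 = 16480.0

16480.0 bps


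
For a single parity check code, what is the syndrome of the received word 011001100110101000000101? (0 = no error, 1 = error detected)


Syndrome = XOR of all bits = 0 XOR 1 XOR 1 XOR 0 XOR 0 XOR 1 XOR 1 XOR 0 XOR 0 XOR 1 XOR 1 XOR 0 XOR 1 XOR 0 XOR 1 XOR 0 XOR 0 XOR 0 XOR 0 XOR 0 XOR 0 XOR 1 XOR 0 XOR 1 = 0

0


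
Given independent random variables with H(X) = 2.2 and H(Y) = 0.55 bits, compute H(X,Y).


For independent variables, H(X,Y) = H(X) + H(Y) = 2.2 + 0.55 = 2.75

2.75 bits


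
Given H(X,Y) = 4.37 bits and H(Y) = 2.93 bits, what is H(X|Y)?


H(X|Y) = H(X,Y) - H(Y) = 4.37 - 2.93 = 1.44

1.44 bits


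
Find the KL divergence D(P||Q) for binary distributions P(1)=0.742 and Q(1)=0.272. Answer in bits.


KL = p*log2(p/q) + (1-p)*log2((1-p)/(1-q)) = 0.742*log2(0.742/0.272) + 0.258*log2(0.258/0.728) = 0.6882

0.6882 bits


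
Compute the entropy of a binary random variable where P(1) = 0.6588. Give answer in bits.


H = -p*log2(p) - (1-p)*log2(1-p). -0.6588*log2(0.6588) = 0.396655; -0.3412*log2(0.3412) = 0.529307. H = 0.396655 + 0.529307 = 0.926

0.926 bits
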